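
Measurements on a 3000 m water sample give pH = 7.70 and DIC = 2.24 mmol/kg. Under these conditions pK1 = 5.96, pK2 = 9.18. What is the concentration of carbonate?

α₂ = 1 / (1 + [H⁺]/K2 + [H⁺]²/(K1K2)) = 1 / (1 + 10^+1.48 + 10^-0.26)
   = 1 / (1 + 30.200 + 0.54954) = 1/31.749 = 0.03150
[CO3²⁻] = α₂ × DIC = 0.03150 × 2.24 = 0.0706 mmol/kg

[CO3²⁻] = 0.0706 mmol/kg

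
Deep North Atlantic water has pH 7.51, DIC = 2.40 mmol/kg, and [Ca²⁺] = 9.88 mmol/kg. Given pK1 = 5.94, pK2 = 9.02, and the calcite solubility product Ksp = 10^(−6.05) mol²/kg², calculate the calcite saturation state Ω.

Ω = 0.777

α₂ = 1 / (1 + [H⁺]/K2 + [H⁺]²/(K1K2)) = 1 / (1 + 10^+1.51 + 10^-0.06)
   = 1 / (1 + 32.359 + 0.87096) = 1/34.230 = 0.02921
[CO3²⁻] = α₂ × DIC = 0.02921 × 2.40 = 0.07011 mmol/kg
Ksp = 10^(−6.05) = 8.913×10^-7
Ω = [Ca²⁺][CO3²⁻]/Ksp = (9.88×10^-3)(7.011×10^-5) / 8.913×10^-7 = 0.777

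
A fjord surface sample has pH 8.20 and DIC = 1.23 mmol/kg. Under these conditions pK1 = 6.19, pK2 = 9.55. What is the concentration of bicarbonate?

α₁ = 1 / (1 + [H⁺]/K1 + K2/[H⁺]) = 1 / (1 + 10^-2.01 + 10^-1.35)
   = 1 / (1 + 0.0097724 + 0.044668) = 1/1.0544 = 0.9484
[HCO3⁻] = α₁ × DIC = 0.9484 × 1.23 = 1.17 mmol/kg

[HCO3⁻] = 1.17 mmol/kg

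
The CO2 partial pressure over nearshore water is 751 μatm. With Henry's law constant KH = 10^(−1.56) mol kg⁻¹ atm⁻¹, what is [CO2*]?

[CO2*] = 20.7 μmol/kg

KH = 10^(−1.56) = 2.754×10^-2 mol kg⁻¹ atm⁻¹
[CO2*] = KH · pCO2 = 2.754×10^-2 × 751×10^-6 atm = 2.07×10^-5 mol/kg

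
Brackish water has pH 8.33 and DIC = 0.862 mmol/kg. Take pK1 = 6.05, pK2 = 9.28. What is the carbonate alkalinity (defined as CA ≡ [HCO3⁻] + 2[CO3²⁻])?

CA = 0.945 mmol/kg

CA = [HCO3⁻] + 2[CO3²⁻] = (α₁ + 2α₂)·DIC
At pH 8.33: [H⁺]/K1 = 10^-2.28 = 0.0052481, K2/[H⁺] = 10^-0.95 = 0.11220
α₁ = 1/(1 + 0.0052481 + 0.11220) = 1/1.1174 = 0.8949; α₂ = α₁·K2/[H⁺] = 0.1004
α₁ + 2α₂ = 1.0957
CA = 1.0957 × 0.862 = 0.945 mmol/kg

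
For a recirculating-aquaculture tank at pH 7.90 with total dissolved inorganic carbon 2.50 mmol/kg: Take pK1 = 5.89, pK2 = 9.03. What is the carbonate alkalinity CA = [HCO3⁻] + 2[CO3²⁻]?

CA = 2.65 mmol/kg

CA = [HCO3⁻] + 2[CO3²⁻] = (α₁ + 2α₂)·DIC
At pH 7.90: [H⁺]/K1 = 10^-2.01 = 0.0097724, K2/[H⁺] = 10^-1.13 = 0.074131
α₁ = 1/(1 + 0.0097724 + 0.074131) = 1/1.0839 = 0.9226; α₂ = α₁·K2/[H⁺] = 0.06839
α₁ + 2α₂ = 1.0594
CA = 1.0594 × 2.50 = 2.65 mmol/kg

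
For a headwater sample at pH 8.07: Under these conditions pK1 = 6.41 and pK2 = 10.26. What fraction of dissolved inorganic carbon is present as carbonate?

α₂ = 0.00628

α₂ = 1 / (1 + [H⁺]/K2 + [H⁺]²/(K1K2)) = 1 / (1 + 10^+2.19 + 10^+0.53)
   = 1 / (1 + 154.88 + 3.3884) = 1/159.27 = 0.006279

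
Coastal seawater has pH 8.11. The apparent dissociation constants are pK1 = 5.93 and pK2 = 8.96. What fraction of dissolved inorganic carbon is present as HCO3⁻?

α₁ = 0.871

α₁ = 1 / (1 + [H⁺]/K1 + K2/[H⁺]) = 1 / (1 + 10^-2.18 + 10^-0.85)
   = 1 / (1 + 0.0066069 + 0.14125) = 1/1.1479 = 0.8712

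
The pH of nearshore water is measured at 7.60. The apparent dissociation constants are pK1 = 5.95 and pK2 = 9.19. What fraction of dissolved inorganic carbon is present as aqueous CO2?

α₀ = 1 / (1 + K1/[H⁺] + K1K2/[H⁺]²) = 1 / (1 + 10^+1.65 + 10^+0.06)
   = 1 / (1 + 44.668 + 1.1482) = 1/46.817 = 0.02136

α₀ = 0.0214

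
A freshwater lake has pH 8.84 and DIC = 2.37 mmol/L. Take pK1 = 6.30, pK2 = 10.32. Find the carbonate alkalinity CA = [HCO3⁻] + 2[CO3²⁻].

CA = 2.44 mmol/L

CA = [HCO3⁻] + 2[CO3²⁻] = (α₁ + 2α₂)·DIC
At pH 8.84: [H⁺]/K1 = 10^-2.54 = 0.0028840, K2/[H⁺] = 10^-1.48 = 0.033113
α₁ = 1/(1 + 0.0028840 + 0.033113) = 1/1.0360 = 0.9653; α₂ = α₁·K2/[H⁺] = 0.03196
α₁ + 2α₂ = 1.0292
CA = 1.0292 × 2.37 = 2.44 mmol/L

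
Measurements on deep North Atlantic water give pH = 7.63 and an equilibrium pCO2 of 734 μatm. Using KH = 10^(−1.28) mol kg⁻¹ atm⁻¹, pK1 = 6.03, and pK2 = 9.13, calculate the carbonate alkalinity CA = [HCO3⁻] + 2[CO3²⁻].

CA = 1.63 mmol/kg

[CO2*] = KH · pCO2 = 10^(−1.28) × 734×10^-6 = 3.852×10^-5 mol/kg
α₀ = 1/(1 + K1/[H⁺] + K1K2/[H⁺]²) = 1/(1 + 10^+1.60 + 10^+0.10) = 0.02377
DIC = [CO2*]/α₀ = 3.852×10^-5 / 0.02377 = 1.621 mmol/kg
CA = (α₁ + 2α₂)·DIC = (0.9463 + 2×0.02992) × 1.621 = 1.63 mmol/kg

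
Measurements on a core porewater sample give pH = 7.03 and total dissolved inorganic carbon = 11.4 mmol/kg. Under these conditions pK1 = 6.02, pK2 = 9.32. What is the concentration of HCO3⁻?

[HCO3⁻] = 10.3 mmol/kg

α₁ = 1 / (1 + [H⁺]/K1 + K2/[H⁺]) = 1 / (1 + 10^-1.01 + 10^-2.29)
   = 1 / (1 + 0.097724 + 0.0051286) = 1/1.1029 = 0.9067
[HCO3⁻] = α₁ × DIC = 0.9067 × 11.4 = 10.3 mmol/kg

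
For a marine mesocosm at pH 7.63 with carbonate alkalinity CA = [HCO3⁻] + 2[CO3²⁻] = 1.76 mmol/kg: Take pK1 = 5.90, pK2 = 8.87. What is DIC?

DIC = 1.70 mmol/kg

CA = [HCO3⁻] + 2[CO3²⁻] = (α₁ + 2α₂)·DIC
At pH 7.63: [H⁺]/K1 = 10^-1.73 = 0.018621, K2/[H⁺] = 10^-1.24 = 0.057544
α₁ = 1/(1 + 0.018621 + 0.057544) = 1/1.0762 = 0.9292; α₂ = α₁·K2/[H⁺] = 0.05347
α₁ + 2α₂ = 1.0362
DIC = CA / (α₁ + 2α₂) = 1.76 / 1.0362 = 1.70 mmol/kg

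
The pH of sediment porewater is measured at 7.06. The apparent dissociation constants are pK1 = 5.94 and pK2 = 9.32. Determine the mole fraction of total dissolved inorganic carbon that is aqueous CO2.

α₀ = 0.0702

α₀ = 1 / (1 + K1/[H⁺] + K1K2/[H⁺]²) = 1 / (1 + 10^+1.12 + 10^-1.14)
   = 1 / (1 + 13.183 + 0.072444) = 1/14.255 = 0.07015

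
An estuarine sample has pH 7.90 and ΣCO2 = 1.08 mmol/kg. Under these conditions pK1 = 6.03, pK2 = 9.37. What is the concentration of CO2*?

α₀ = 1 / (1 + K1/[H⁺] + K1K2/[H⁺]²) = 1 / (1 + 10^+1.87 + 10^+0.40)
   = 1 / (1 + 74.131 + 2.5119) = 1/77.643 = 0.01288
[CO2*] = α₀ × DIC = 0.01288 × 1.08 = 0.0139 mmol/kg = 13.9 μmol/kg

[CO2*] = 13.9 μmol/kg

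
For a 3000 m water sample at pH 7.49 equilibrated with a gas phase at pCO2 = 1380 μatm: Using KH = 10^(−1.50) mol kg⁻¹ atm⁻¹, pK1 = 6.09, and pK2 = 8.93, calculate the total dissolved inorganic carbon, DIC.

[CO2*] = KH · pCO2 = 10^(−1.50) × 1380×10^-6 = 4.364×10^-5 mol/kg
α₀ = 1/(1 + K1/[H⁺] + K1K2/[H⁺]²) = 1/(1 + 10^+1.40 + 10^-0.04) = 0.03699
DIC = [CO2*]/α₀ = 4.364×10^-5 / 0.03699 = 1.18 mmol/kg

DIC = 1.18 mmol/kg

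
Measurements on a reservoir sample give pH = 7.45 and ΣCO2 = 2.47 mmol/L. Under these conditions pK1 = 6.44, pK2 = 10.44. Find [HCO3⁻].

[HCO3⁻] = 2.25 mmol/L

α₁ = 1 / (1 + [H⁺]/K1 + K2/[H⁺]) = 1 / (1 + 10^-1.01 + 10^-2.99)
   = 1 / (1 + 0.097724 + 0.0010233) = 1/1.0987 = 0.9101
[HCO3⁻] = α₁ × DIC = 0.9101 × 2.47 = 2.25 mmol/L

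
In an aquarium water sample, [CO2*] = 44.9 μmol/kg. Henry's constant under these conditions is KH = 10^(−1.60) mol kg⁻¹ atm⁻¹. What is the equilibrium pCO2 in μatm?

pCO2 = 1790 μatm

KH = 10^(−1.60) = 2.512×10^-2 mol kg⁻¹ atm⁻¹
pCO2 = [CO2*]/KH = 44.9×10^-6 / 2.512×10^-2 = 1.79×10^-3 atm = 1790 μatm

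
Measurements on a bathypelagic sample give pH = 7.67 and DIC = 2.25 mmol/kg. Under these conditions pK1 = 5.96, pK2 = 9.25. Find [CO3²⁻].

α₂ = 1 / (1 + [H⁺]/K2 + [H⁺]²/(K1K2)) = 1 / (1 + 10^+1.58 + 10^-0.13)
   = 1 / (1 + 38.019 + 0.74131) = 1/39.760 = 0.02515
[CO3²⁻] = α₂ × DIC = 0.02515 × 2.25 = 0.0566 mmol/kg

[CO3²⁻] = 0.0566 mmol/kg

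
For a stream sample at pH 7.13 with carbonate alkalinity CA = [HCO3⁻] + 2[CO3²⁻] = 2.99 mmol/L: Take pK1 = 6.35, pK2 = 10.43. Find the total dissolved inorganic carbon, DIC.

CA = [HCO3⁻] + 2[CO3²⁻] = (α₁ + 2α₂)·DIC
At pH 7.13: [H⁺]/K1 = 10^-0.78 = 0.16596, K2/[H⁺] = 10^-3.30 = 0.00050119
α₁ = 1/(1 + 0.16596 + 0.00050119) = 1/1.1665 = 0.8573; α₂ = α₁·K2/[H⁺] = 0.0004297
α₁ + 2α₂ = 0.8582
DIC = CA / (α₁ + 2α₂) = 2.99 / 0.8582 = 3.48 mmol/L

DIC = 3.48 mmol/L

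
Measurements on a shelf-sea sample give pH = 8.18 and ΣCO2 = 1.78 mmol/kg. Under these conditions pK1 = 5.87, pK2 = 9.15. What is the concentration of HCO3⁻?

α₁ = 1 / (1 + [H⁺]/K1 + K2/[H⁺]) = 1 / (1 + 10^-2.31 + 10^-0.97)
   = 1 / (1 + 0.0048978 + 0.10715) = 1/1.1120 = 0.8992
[HCO3⁻] = α₁ × DIC = 0.8992 × 1.78 = 1.60 mmol/kg

[HCO3⁻] = 1.60 mmol/kg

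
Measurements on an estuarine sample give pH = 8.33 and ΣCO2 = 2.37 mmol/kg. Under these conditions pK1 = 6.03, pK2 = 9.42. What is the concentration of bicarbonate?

[HCO3⁻] = 2.18 mmol/kg

α₁ = 1 / (1 + [H⁺]/K1 + K2/[H⁺]) = 1 / (1 + 10^-2.30 + 10^-1.09)
   = 1 / (1 + 0.0050119 + 0.081283) = 1/1.0863 = 0.9206
[HCO3⁻] = α₁ × DIC = 0.9206 × 2.37 = 2.18 mmol/kg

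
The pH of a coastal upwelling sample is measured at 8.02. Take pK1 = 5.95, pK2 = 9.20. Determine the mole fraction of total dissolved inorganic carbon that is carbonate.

α₂ = 1 / (1 + [H⁺]/K2 + [H⁺]²/(K1K2)) = 1 / (1 + 10^+1.18 + 10^-0.89)
   = 1 / (1 + 15.136 + 0.12882) = 1/16.264 = 0.06148

α₂ = 0.0615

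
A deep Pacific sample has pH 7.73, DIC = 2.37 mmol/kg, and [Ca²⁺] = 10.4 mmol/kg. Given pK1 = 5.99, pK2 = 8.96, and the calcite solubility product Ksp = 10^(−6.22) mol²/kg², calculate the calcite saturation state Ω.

Ω = 2.24

α₂ = 1 / (1 + [H⁺]/K2 + [H⁺]²/(K1K2)) = 1 / (1 + 10^+1.23 + 10^-0.51)
   = 1 / (1 + 16.982 + 0.30903) = 1/18.291 = 0.05467
[CO3²⁻] = α₂ × DIC = 0.05467 × 2.37 = 0.1296 mmol/kg
Ksp = 10^(−6.22) = 6.026×10^-7
Ω = [Ca²⁺][CO3²⁻]/Ksp = (10.4×10^-3)(1.296×10^-4) / 6.026×10^-7 = 2.24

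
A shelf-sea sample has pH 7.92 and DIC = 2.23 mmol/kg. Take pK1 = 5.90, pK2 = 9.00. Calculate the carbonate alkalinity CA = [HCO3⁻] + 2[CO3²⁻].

CA = 2.38 mmol/kg

CA = [HCO3⁻] + 2[CO3²⁻] = (α₁ + 2α₂)·DIC
At pH 7.92: [H⁺]/K1 = 10^-2.02 = 0.0095499, K2/[H⁺] = 10^-1.08 = 0.083176
α₁ = 1/(1 + 0.0095499 + 0.083176) = 1/1.0927 = 0.9151; α₂ = α₁·K2/[H⁺] = 0.07612
α₁ + 2α₂ = 1.0674
CA = 1.0674 × 2.23 = 2.38 mmol/kg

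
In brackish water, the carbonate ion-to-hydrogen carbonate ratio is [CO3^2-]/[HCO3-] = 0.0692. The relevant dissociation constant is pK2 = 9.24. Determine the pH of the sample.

From K2 = [H⁺][CO3^2-]/[HCO3-]:  pH = pK2 + log₁₀([CO3^2-]/[HCO3-])
log₁₀(0.0692) = -1.160
pH = 9.24 + (-1.160) = 8.08

pH = 8.08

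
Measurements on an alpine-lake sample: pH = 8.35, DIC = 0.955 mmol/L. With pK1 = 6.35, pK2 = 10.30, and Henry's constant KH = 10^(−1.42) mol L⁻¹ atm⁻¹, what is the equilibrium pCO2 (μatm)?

pCO2 = 246 μatm

α₀ = 1 / (1 + K1/[H⁺] + K1K2/[H⁺]²) = 1 / (1 + 10^+2.00 + 10^+0.05)
   = 1 / (1 + 100.00 + 1.1220) = 1/102.12 = 0.009792
[CO2*] = α₀ × DIC = 0.009792 × 0.955 = 0.009352 mmol/L = 9.352 μmol/L
pCO2 = [CO2*]/KH = 9.352×10^-6 / 3.802×10^-2 = 246 μatm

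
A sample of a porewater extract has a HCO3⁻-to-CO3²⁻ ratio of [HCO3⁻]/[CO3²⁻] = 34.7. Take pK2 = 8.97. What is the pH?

From K2 = [H⁺][CO3²⁻]/[HCO3⁻]:  pH = pK2 − log₁₀([HCO3⁻]/[CO3²⁻])
log₁₀(34.7) = +1.540
pH = 8.97 − (+1.540) = 7.43

pH = 7.43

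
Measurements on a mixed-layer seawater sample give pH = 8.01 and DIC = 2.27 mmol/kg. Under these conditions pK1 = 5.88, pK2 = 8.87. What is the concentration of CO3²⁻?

α₂ = 1 / (1 + [H⁺]/K2 + [H⁺]²/(K1K2)) = 1 / (1 + 10^+0.86 + 10^-1.27)
   = 1 / (1 + 7.2444 + 0.053703) = 1/8.2981 = 0.1205
[CO3²⁻] = α₂ × DIC = 0.1205 × 2.27 = 0.274 mmol/kg

[CO3²⁻] = 0.274 mmol/kg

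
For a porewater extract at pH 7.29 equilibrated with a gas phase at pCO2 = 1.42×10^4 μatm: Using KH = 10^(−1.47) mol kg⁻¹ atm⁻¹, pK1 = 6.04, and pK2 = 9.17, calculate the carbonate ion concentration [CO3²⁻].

[CO2*] = KH · pCO2 = 10^(−1.47) × 1.42×10^4×10^-6 = 4.812×10^-4 mol/kg
α₀ = 1/(1 + K1/[H⁺] + K1K2/[H⁺]²) = 1/(1 + 10^+1.25 + 10^-0.63) = 0.05258
DIC = [CO2*]/α₀ = 4.812×10^-4 / 0.05258 = 9.150 mmol/kg
[CO3²⁻] = α₂·DIC; α₂ = 0.01233, so [CO3²⁻] = 0.01233 × 9.150 = 0.113 mmol/kg

[CO3²⁻] = 0.113 mmol/kg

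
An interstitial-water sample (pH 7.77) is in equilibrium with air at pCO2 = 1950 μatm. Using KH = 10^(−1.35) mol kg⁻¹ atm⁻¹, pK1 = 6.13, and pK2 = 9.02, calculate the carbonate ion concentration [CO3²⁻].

[CO2*] = KH · pCO2 = 10^(−1.35) × 1950×10^-6 = 8.710×10^-5 mol/kg
α₀ = 1/(1 + K1/[H⁺] + K1K2/[H⁺]²) = 1/(1 + 10^+1.64 + 10^+0.39) = 0.02123
DIC = [CO2*]/α₀ = 8.710×10^-5 / 0.02123 = 4.103 mmol/kg
[CO3²⁻] = α₂·DIC; α₂ = 0.05211, so [CO3²⁻] = 0.05211 × 4.103 = 0.214 mmol/kg

[CO3²⁻] = 0.214 mmol/kg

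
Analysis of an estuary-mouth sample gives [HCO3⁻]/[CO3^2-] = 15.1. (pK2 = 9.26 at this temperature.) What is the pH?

From K2 = [H⁺][CO3^2-]/[HCO3⁻]:  pH = pK2 − log₁₀([HCO3⁻]/[CO3^2-])
log₁₀(15.1) = +1.179
pH = 9.26 − (+1.179) = 8.08

pH = 8.08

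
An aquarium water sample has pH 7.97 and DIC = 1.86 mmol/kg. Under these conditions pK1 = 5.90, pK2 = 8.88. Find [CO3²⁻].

[CO3²⁻] = 0.202 mmol/kg

α₂ = 1 / (1 + [H⁺]/K2 + [H⁺]²/(K1K2)) = 1 / (1 + 10^+0.91 + 10^-1.16)
   = 1 / (1 + 8.1283 + 0.069183) = 1/9.1975 = 0.1087
[CO3²⁻] = α₂ × DIC = 0.1087 × 1.86 = 0.202 mmol/kg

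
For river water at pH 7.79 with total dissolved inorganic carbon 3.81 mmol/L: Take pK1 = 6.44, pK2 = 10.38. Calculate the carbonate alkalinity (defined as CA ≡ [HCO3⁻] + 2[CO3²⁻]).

CA = [HCO3⁻] + 2[CO3²⁻] = (α₁ + 2α₂)·DIC
At pH 7.79: [H⁺]/K1 = 10^-1.35 = 0.044668, K2/[H⁺] = 10^-2.59 = 0.0025704
α₁ = 1/(1 + 0.044668 + 0.0025704) = 1/1.0472 = 0.9549; α₂ = α₁·K2/[H⁺] = 0.002454
α₁ + 2α₂ = 0.9598
CA = 0.9598 × 3.81 = 3.66 mmol/L

CA = 3.66 mmol/L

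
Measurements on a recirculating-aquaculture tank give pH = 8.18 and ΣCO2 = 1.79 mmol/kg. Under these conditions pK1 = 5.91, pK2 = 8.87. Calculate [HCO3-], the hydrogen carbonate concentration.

α₁ = 1 / (1 + [H⁺]/K1 + K2/[H⁺]) = 1 / (1 + 10^-2.27 + 10^-0.69)
   = 1 / (1 + 0.0053703 + 0.20417) = 1/1.2095 = 0.8268
[HCO3⁻] = α₁ × DIC = 0.8268 × 1.79 = 1.48 mmol/kg

[HCO3⁻] = 1.48 mmol/kg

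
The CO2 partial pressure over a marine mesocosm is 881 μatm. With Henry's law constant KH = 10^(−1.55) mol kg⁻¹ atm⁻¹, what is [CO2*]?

[CO2*] = 24.8 μmol/kg

KH = 10^(−1.55) = 2.818×10^-2 mol kg⁻¹ atm⁻¹
[CO2*] = KH · pCO2 = 2.818×10^-2 × 881×10^-6 atm = 2.48×10^-5 mol/kg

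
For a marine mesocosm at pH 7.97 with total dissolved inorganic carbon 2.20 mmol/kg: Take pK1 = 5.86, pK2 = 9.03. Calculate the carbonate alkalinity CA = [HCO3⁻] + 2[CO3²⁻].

CA = [HCO3⁻] + 2[CO3²⁻] = (α₁ + 2α₂)·DIC
At pH 7.97: [H⁺]/K1 = 10^-2.11 = 0.0077625, K2/[H⁺] = 10^-1.06 = 0.087096
α₁ = 1/(1 + 0.0077625 + 0.087096) = 1/1.0949 = 0.9134; α₂ = α₁·K2/[H⁺] = 0.07955
α₁ + 2α₂ = 1.0725
CA = 1.0725 × 2.20 = 2.36 mmol/kg

CA = 2.36 mmol/kg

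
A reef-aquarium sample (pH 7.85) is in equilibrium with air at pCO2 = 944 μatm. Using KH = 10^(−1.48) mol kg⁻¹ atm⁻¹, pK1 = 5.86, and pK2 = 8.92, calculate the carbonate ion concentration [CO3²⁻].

[CO3²⁻] = 0.260 mmol/kg

[CO2*] = KH · pCO2 = 10^(−1.48) × 944×10^-6 = 3.126×10^-5 mol/kg
α₀ = 1/(1 + K1/[H⁺] + K1K2/[H⁺]²) = 1/(1 + 10^+1.99 + 10^+0.92) = 0.009342
DIC = [CO2*]/α₀ = 3.126×10^-5 / 0.009342 = 3.346 mmol/kg
[CO3²⁻] = α₂·DIC; α₂ = 0.07770, so [CO3²⁻] = 0.07770 × 3.346 = 0.260 mmol/kg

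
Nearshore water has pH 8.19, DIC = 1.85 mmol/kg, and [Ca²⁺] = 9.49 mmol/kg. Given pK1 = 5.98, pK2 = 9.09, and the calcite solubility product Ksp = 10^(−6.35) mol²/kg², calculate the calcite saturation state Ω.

α₂ = 1 / (1 + [H⁺]/K2 + [H⁺]²/(K1K2)) = 1 / (1 + 10^+0.90 + 10^-1.31)
   = 1 / (1 + 7.9433 + 0.048978) = 1/8.9923 = 0.1112
[CO3²⁻] = α₂ × DIC = 0.1112 × 1.85 = 0.2057 mmol/kg
Ksp = 10^(−6.35) = 4.467×10^-7
Ω = [Ca²⁺][CO3²⁻]/Ksp = (9.49×10^-3)(2.057×10^-4) / 4.467×10^-7 = 4.37

Ω = 4.37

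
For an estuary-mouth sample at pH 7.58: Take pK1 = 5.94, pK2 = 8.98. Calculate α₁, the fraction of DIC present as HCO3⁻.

α₁ = 1 / (1 + [H⁺]/K1 + K2/[H⁺]) = 1 / (1 + 10^-1.64 + 10^-1.40)
   = 1 / (1 + 0.022909 + 0.039811) = 1/1.0627 = 0.9410

α₁ = 0.941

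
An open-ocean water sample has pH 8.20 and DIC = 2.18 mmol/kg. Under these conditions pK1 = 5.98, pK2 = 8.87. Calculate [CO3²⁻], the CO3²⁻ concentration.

α₂ = 1 / (1 + [H⁺]/K2 + [H⁺]²/(K1K2)) = 1 / (1 + 10^+0.67 + 10^-1.55)
   = 1 / (1 + 4.6774 + 0.028184) = 1/5.7055 = 0.1753
[CO3²⁻] = α₂ × DIC = 0.1753 × 2.18 = 0.382 mmol/kg

[CO3²⁻] = 0.382 mmol/kg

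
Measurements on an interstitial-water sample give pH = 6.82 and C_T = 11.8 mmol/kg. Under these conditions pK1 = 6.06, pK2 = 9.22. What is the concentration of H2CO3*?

[CO2*] = 1.74 mmol/kg

α₀ = 1 / (1 + K1/[H⁺] + K1K2/[H⁺]²) = 1 / (1 + 10^+0.76 + 10^-1.64)
   = 1 / (1 + 5.7544 + 0.022909) = 1/6.7773 = 0.1476
[CO2*] = α₀ × DIC = 0.1476 × 11.8 = 1.74 mmol/kg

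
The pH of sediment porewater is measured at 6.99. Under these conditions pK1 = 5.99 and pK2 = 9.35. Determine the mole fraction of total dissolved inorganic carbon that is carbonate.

α₂ = 0.00395

α₂ = 1 / (1 + [H⁺]/K2 + [H⁺]²/(K1K2)) = 1 / (1 + 10^+2.36 + 10^+1.36)
   = 1 / (1 + 229.09 + 22.909) = 1/253.00 = 0.003953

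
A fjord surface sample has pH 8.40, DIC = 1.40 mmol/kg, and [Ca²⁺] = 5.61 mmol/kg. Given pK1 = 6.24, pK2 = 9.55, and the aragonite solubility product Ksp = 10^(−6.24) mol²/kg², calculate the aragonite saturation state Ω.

α₂ = 1 / (1 + [H⁺]/K2 + [H⁺]²/(K1K2)) = 1 / (1 + 10^+1.15 + 10^-1.01)
   = 1 / (1 + 14.125 + 0.097724) = 1/15.223 = 0.06569
[CO3²⁻] = α₂ × DIC = 0.06569 × 1.40 = 0.09197 mmol/kg
Ksp = 10^(−6.24) = 5.754×10^-7
Ω = [Ca²⁺][CO3²⁻]/Ksp = (5.61×10^-3)(9.197×10^-5) / 5.754×10^-7 = 0.897

Ω = 0.897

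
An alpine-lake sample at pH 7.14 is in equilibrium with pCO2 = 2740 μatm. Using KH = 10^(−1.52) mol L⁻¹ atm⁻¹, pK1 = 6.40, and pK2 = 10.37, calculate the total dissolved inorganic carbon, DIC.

[CO2*] = KH · pCO2 = 10^(−1.52) × 2740×10^-6 = 8.275×10^-5 mol/L
α₀ = 1/(1 + K1/[H⁺] + K1K2/[H⁺]²) = 1/(1 + 10^+0.74 + 10^-2.49) = 0.1539
DIC = [CO2*]/α₀ = 8.275×10^-5 / 0.1539 = 0.538 mmol/L

DIC = 0.538 mmol/L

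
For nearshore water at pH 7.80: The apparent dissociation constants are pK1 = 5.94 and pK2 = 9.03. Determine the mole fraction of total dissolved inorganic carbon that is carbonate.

α₂ = 1 / (1 + [H⁺]/K2 + [H⁺]²/(K1K2)) = 1 / (1 + 10^+1.23 + 10^-0.63)
   = 1 / (1 + 16.982 + 0.23442) = 1/18.217 = 0.05489

α₂ = 0.0549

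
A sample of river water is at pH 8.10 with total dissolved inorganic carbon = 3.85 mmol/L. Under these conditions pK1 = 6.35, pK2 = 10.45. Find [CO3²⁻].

[CO3²⁻] = 16.8 μmol/L

α₂ = 1 / (1 + [H⁺]/K2 + [H⁺]²/(K1K2)) = 1 / (1 + 10^+2.35 + 10^+0.60)
   = 1 / (1 + 223.87 + 3.9811) = 1/228.85 = 0.004370
[CO3²⁻] = α₂ × DIC = 0.004370 × 3.85 = 0.0168 mmol/L = 16.8 μmol/L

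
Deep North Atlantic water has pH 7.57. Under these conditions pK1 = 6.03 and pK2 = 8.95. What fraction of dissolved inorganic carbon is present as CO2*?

α₀ = 1 / (1 + K1/[H⁺] + K1K2/[H⁺]²) = 1 / (1 + 10^+1.54 + 10^+0.16)
   = 1 / (1 + 34.674 + 1.4454) = 1/37.119 = 0.02694

α₀ = 0.0269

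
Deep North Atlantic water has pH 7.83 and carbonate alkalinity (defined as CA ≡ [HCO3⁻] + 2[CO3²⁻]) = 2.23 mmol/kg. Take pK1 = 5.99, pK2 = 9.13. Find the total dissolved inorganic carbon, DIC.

CA = [HCO3⁻] + 2[CO3²⁻] = (α₁ + 2α₂)·DIC
At pH 7.83: [H⁺]/K1 = 10^-1.84 = 0.014454, K2/[H⁺] = 10^-1.30 = 0.050119
α₁ = 1/(1 + 0.014454 + 0.050119) = 1/1.0646 = 0.9393; α₂ = α₁·K2/[H⁺] = 0.04708
α₁ + 2α₂ = 1.0335
DIC = CA / (α₁ + 2α₂) = 2.23 / 1.0335 = 2.16 mmol/kg

DIC = 2.16 mmol/kg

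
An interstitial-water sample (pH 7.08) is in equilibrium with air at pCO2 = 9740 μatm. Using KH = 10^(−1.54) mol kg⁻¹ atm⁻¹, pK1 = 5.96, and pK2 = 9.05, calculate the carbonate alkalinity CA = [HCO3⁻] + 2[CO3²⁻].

[CO2*] = KH · pCO2 = 10^(−1.54) × 9740×10^-6 = 2.809×10^-4 mol/kg
α₀ = 1/(1 + K1/[H⁺] + K1K2/[H⁺]²) = 1/(1 + 10^+1.12 + 10^-0.85) = 0.06981
DIC = [CO2*]/α₀ = 2.809×10^-4 / 0.06981 = 4.024 mmol/kg
CA = (α₁ + 2α₂)·DIC = (0.9203 + 2×0.009861) × 4.024 = 3.78 mmol/kg

CA = 3.78 mmol/kg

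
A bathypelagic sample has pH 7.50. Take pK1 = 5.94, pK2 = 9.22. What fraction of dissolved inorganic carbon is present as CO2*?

α₀ = 1 / (1 + K1/[H⁺] + K1K2/[H⁺]²) = 1 / (1 + 10^+1.56 + 10^-0.16)
   = 1 / (1 + 36.308 + 0.69183) = 1/38.000 = 0.02632

α₀ = 0.0263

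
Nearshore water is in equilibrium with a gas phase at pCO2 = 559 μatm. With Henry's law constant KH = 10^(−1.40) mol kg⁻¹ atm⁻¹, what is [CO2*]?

KH = 10^(−1.40) = 3.981×10^-2 mol kg⁻¹ atm⁻¹
[CO2*] = KH · pCO2 = 3.981×10^-2 × 559×10^-6 atm = 2.23×10^-5 mol/kg

[CO2*] = 22.3 μmol/kg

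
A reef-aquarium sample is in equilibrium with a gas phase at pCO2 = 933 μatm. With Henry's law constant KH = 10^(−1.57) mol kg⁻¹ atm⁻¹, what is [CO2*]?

KH = 10^(−1.57) = 2.692×10^-2 mol kg⁻¹ atm⁻¹
[CO2*] = KH · pCO2 = 2.692×10^-2 × 933×10^-6 atm = 2.51×10^-5 mol/kg

[CO2*] = 25.1 μmol/kg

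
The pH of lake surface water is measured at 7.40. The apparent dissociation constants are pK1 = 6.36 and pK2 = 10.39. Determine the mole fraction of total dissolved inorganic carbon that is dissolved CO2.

α₀ = 0.0835

α₀ = 1 / (1 + K1/[H⁺] + K1K2/[H⁺]²) = 1 / (1 + 10^+1.04 + 10^-1.95)
   = 1 / (1 + 10.965 + 0.011220) = 1/11.976 = 0.08350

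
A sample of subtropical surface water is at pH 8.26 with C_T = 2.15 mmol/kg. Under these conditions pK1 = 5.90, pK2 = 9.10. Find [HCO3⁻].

[HCO3⁻] = 1.87 mmol/kg

α₁ = 1 / (1 + [H⁺]/K1 + K2/[H⁺]) = 1 / (1 + 10^-2.36 + 10^-0.84)
   = 1 / (1 + 0.0043652 + 0.14454) = 1/1.1489 = 0.8704
[HCO3⁻] = α₁ × DIC = 0.8704 × 2.15 = 1.87 mmol/kg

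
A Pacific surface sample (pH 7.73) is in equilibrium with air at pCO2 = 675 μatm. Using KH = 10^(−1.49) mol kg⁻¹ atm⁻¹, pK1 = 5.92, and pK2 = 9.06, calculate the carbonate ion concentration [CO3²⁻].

[CO2*] = KH · pCO2 = 10^(−1.49) × 675×10^-6 = 2.184×10^-5 mol/kg
α₀ = 1/(1 + K1/[H⁺] + K1K2/[H⁺]²) = 1/(1 + 10^+1.81 + 10^+0.48) = 0.01458
DIC = [CO2*]/α₀ = 2.184×10^-5 / 0.01458 = 1.498 mmol/kg
[CO3²⁻] = α₂·DIC; α₂ = 0.04403, so [CO3²⁻] = 0.04403 × 1.498 = 0.0660 mmol/kg

[CO3²⁻] = 0.0660 mmol/kg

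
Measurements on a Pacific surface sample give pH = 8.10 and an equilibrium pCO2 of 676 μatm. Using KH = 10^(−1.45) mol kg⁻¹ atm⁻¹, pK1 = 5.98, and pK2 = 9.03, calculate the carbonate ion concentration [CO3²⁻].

[CO3²⁻] = 0.371 mmol/kg

[CO2*] = KH · pCO2 = 10^(−1.45) × 676×10^-6 = 2.399×10^-5 mol/kg
α₀ = 1/(1 + K1/[H⁺] + K1K2/[H⁺]²) = 1/(1 + 10^+2.12 + 10^+1.19) = 0.006742
DIC = [CO2*]/α₀ = 2.399×10^-5 / 0.006742 = 3.557 mmol/kg
[CO3²⁻] = α₂·DIC; α₂ = 0.1044, so [CO3²⁻] = 0.1044 × 3.557 = 0.371 mmol/kg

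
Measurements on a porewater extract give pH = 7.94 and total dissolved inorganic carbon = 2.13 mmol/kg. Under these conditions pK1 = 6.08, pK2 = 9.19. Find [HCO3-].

α₁ = 1 / (1 + [H⁺]/K1 + K2/[H⁺]) = 1 / (1 + 10^-1.86 + 10^-1.25)
   = 1 / (1 + 0.013804 + 0.056234) = 1/1.0700 = 0.9345
[HCO3⁻] = α₁ × DIC = 0.9345 × 2.13 = 1.99 mmol/kg

[HCO3⁻] = 1.99 mmol/kg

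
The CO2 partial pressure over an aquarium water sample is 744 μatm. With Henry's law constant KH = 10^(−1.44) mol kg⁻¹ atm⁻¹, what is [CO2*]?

[CO2*] = 27.0 μmol/kg

KH = 10^(−1.44) = 3.631×10^-2 mol kg⁻¹ atm⁻¹
[CO2*] = KH · pCO2 = 3.631×10^-2 × 744×10^-6 atm = 2.70×10^-5 mol/kg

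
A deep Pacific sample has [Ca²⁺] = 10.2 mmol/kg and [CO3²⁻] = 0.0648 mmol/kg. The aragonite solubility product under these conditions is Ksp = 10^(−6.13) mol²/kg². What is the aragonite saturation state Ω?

Ksp = 10^(−6.13) = 7.413×10^-7
Ω = [Ca²⁺][CO3²⁻]/Ksp = (10.2×10^-3)(0.0648×10^-3) / 7.413×10^-7 = 0.892

Ω = 0.892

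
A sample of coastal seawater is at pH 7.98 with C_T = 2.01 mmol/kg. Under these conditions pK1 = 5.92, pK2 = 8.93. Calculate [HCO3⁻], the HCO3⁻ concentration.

α₁ = 1 / (1 + [H⁺]/K1 + K2/[H⁺]) = 1 / (1 + 10^-2.06 + 10^-0.95)
   = 1 / (1 + 0.0087096 + 0.11220) = 1/1.1209 = 0.8921
[HCO3⁻] = α₁ × DIC = 0.8921 × 2.01 = 1.79 mmol/kg

[HCO3⁻] = 1.79 mmol/kg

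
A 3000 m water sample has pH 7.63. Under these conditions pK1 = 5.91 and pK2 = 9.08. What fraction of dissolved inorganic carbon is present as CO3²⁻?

α₂ = 0.0336

α₂ = 1 / (1 + [H⁺]/K2 + [H⁺]²/(K1K2)) = 1 / (1 + 10^+1.45 + 10^-0.27)
   = 1 / (1 + 28.184 + 0.53703) = 1/29.721 = 0.03365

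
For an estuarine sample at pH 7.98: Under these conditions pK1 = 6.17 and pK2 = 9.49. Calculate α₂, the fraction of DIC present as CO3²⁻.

α₂ = 0.0295

α₂ = 1 / (1 + [H⁺]/K2 + [H⁺]²/(K1K2)) = 1 / (1 + 10^+1.51 + 10^-0.30)
   = 1 / (1 + 32.359 + 0.50119) = 1/33.861 = 0.02953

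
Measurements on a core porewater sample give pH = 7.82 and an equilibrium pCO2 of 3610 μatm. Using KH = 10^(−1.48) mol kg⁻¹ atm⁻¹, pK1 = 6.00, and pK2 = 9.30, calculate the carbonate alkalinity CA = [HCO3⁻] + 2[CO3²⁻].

CA = 8.42 mmol/kg

[CO2*] = KH · pCO2 = 10^(−1.48) × 3610×10^-6 = 1.195×10^-4 mol/kg
α₀ = 1/(1 + K1/[H⁺] + K1K2/[H⁺]²) = 1/(1 + 10^+1.82 + 10^+0.34) = 0.01444
DIC = [CO2*]/α₀ = 1.195×10^-4 / 0.01444 = 8.279 mmol/kg
CA = (α₁ + 2α₂)·DIC = (0.9540 + 2×0.03159) × 8.279 = 8.42 mmol/kg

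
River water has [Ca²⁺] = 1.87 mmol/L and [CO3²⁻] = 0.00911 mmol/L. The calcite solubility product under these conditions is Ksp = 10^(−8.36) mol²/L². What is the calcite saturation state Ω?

Ω = 3.90

Ksp = 10^(−8.36) = 4.365×10^-9
Ω = [Ca²⁺][CO3²⁻]/Ksp = (1.87×10^-3)(0.00911×10^-3) / 4.365×10^-9 = 3.90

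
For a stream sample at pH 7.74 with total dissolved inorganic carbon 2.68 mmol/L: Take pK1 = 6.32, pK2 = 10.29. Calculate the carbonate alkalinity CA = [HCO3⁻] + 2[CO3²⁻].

CA = 2.59 mmol/L

CA = [HCO3⁻] + 2[CO3²⁻] = (α₁ + 2α₂)·DIC
At pH 7.74: [H⁺]/K1 = 10^-1.42 = 0.038019, K2/[H⁺] = 10^-2.55 = 0.0028184
α₁ = 1/(1 + 0.038019 + 0.0028184) = 1/1.0408 = 0.9608; α₂ = α₁·K2/[H⁺] = 0.002708
α₁ + 2α₂ = 0.9662
CA = 0.9662 × 2.68 = 2.59 mmol/L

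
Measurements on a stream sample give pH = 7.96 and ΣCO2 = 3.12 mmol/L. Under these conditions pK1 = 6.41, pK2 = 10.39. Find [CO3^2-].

α₂ = 1 / (1 + [H⁺]/K2 + [H⁺]²/(K1K2)) = 1 / (1 + 10^+2.43 + 10^+0.88)
   = 1 / (1 + 269.15 + 7.5858) = 1/277.74 = 0.003600
[CO3²⁻] = α₂ × DIC = 0.003600 × 3.12 = 0.0112 mmol/L = 11.2 μmol/L

[CO3²⁻] = 11.2 μmol/L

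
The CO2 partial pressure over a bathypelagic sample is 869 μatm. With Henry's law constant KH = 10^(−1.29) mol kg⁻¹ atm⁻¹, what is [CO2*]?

KH = 10^(−1.29) = 5.129×10^-2 mol kg⁻¹ atm⁻¹
[CO2*] = KH · pCO2 = 5.129×10^-2 × 869×10^-6 atm = 4.46×10^-5 mol/kg

[CO2*] = 44.6 μmol/kg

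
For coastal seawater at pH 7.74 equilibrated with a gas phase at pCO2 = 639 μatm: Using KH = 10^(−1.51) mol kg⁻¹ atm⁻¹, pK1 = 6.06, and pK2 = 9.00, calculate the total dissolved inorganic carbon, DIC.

DIC = 1.02 mmol/kg

[CO2*] = KH · pCO2 = 10^(−1.51) × 639×10^-6 = 1.975×10^-5 mol/kg
α₀ = 1/(1 + K1/[H⁺] + K1K2/[H⁺]²) = 1/(1 + 10^+1.68 + 10^+0.42) = 0.01942
DIC = [CO2*]/α₀ = 1.975×10^-5 / 0.01942 = 1.02 mmol/kg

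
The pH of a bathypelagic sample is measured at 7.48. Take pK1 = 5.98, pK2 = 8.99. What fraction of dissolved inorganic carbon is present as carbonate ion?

α₂ = 1 / (1 + [H⁺]/K2 + [H⁺]²/(K1K2)) = 1 / (1 + 10^+1.51 + 10^+0.01)
   = 1 / (1 + 32.359 + 1.0233) = 1/34.383 = 0.02908

α₂ = 0.0291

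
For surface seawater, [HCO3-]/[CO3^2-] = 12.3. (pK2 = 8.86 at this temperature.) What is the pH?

From K2 = [H⁺][CO3^2-]/[HCO3-]:  pH = pK2 − log₁₀([HCO3-]/[CO3^2-])
log₁₀(12.3) = +1.090
pH = 8.86 − (+1.090) = 7.77

pH = 7.77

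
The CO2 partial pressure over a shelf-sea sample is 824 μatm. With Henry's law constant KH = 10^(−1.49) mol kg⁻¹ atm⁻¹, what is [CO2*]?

[CO2*] = 26.7 μmol/kg

KH = 10^(−1.49) = 3.236×10^-2 mol kg⁻¹ atm⁻¹
[CO2*] = KH · pCO2 = 3.236×10^-2 × 824×10^-6 atm = 2.67×10^-5 mol/kg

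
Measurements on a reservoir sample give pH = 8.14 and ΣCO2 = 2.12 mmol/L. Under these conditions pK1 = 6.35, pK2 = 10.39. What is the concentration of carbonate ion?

[CO3²⁻] = 11.7 μmol/L

α₂ = 1 / (1 + [H⁺]/K2 + [H⁺]²/(K1K2)) = 1 / (1 + 10^+2.25 + 10^+0.46)
   = 1 / (1 + 177.83 + 2.8840) = 1/181.71 = 0.005503
[CO3²⁻] = α₂ × DIC = 0.005503 × 2.12 = 0.0117 mmol/L = 11.7 μmol/L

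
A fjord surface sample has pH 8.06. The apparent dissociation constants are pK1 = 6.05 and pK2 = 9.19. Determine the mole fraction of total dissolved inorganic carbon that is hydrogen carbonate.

α₁ = 1 / (1 + [H⁺]/K1 + K2/[H⁺]) = 1 / (1 + 10^-2.01 + 10^-1.13)
   = 1 / (1 + 0.0097724 + 0.074131) = 1/1.0839 = 0.9226

α₁ = 0.923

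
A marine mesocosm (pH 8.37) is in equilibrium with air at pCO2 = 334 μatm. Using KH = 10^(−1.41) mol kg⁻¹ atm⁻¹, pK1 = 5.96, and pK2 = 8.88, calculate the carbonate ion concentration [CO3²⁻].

[CO3²⁻] = 1.03 mmol/kg

[CO2*] = KH · pCO2 = 10^(−1.41) × 334×10^-6 = 1.299×10^-5 mol/kg
α₀ = 1/(1 + K1/[H⁺] + K1K2/[H⁺]²) = 1/(1 + 10^+2.41 + 10^+1.90) = 0.002963
DIC = [CO2*]/α₀ = 1.299×10^-5 / 0.002963 = 4.385 mmol/kg
[CO3²⁻] = α₂·DIC; α₂ = 0.2354, so [CO3²⁻] = 0.2354 × 4.385 = 1.03 mmol/kg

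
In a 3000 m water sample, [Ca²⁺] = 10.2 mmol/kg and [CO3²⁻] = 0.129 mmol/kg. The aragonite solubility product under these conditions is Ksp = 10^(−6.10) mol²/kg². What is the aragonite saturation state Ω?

Ksp = 10^(−6.10) = 7.943×10^-7
Ω = [Ca²⁺][CO3²⁻]/Ksp = (10.2×10^-3)(0.129×10^-3) / 7.943×10^-7 = 1.66

Ω = 1.66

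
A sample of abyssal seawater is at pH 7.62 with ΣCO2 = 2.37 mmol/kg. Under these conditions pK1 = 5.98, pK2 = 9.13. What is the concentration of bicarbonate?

α₁ = 1 / (1 + [H⁺]/K1 + K2/[H⁺]) = 1 / (1 + 10^-1.64 + 10^-1.51)
   = 1 / (1 + 0.022909 + 0.030903) = 1/1.0538 = 0.9489
[HCO3⁻] = α₁ × DIC = 0.9489 × 2.37 = 2.25 mmol/kg

[HCO3⁻] = 2.25 mmol/kg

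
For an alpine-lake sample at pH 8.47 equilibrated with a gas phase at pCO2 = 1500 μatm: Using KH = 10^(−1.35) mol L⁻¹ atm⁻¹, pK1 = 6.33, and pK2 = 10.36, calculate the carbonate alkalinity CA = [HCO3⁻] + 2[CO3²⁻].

[CO2*] = KH · pCO2 = 10^(−1.35) × 1500×10^-6 = 6.700×10^-5 mol/L
α₀ = 1/(1 + K1/[H⁺] + K1K2/[H⁺]²) = 1/(1 + 10^+2.14 + 10^+0.25) = 0.007101
DIC = [CO2*]/α₀ = 6.700×10^-5 / 0.007101 = 9.435 mmol/L
CA = (α₁ + 2α₂)·DIC = (0.9803 + 2×0.01263) × 9.435 = 9.49 mmol/L

CA = 9.49 mmol/L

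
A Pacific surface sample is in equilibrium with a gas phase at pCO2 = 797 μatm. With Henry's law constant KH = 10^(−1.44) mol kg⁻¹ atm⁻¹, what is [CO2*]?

KH = 10^(−1.44) = 3.631×10^-2 mol kg⁻¹ atm⁻¹
[CO2*] = KH · pCO2 = 3.631×10^-2 × 797×10^-6 atm = 2.89×10^-5 mol/kg

[CO2*] = 28.9 μmol/kg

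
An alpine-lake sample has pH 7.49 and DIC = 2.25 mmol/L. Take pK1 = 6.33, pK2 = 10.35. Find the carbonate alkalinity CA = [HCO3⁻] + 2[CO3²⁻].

CA = [HCO3⁻] + 2[CO3²⁻] = (α₁ + 2α₂)·DIC
At pH 7.49: [H⁺]/K1 = 10^-1.16 = 0.069183, K2/[H⁺] = 10^-2.86 = 0.0013804
α₁ = 1/(1 + 0.069183 + 0.0013804) = 1/1.0706 = 0.9341; α₂ = α₁·K2/[H⁺] = 0.001289
α₁ + 2α₂ = 0.9367
CA = 0.9367 × 2.25 = 2.11 mmol/L

CA = 2.11 mmol/L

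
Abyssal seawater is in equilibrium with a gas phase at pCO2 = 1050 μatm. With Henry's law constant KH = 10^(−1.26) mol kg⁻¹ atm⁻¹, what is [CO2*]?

KH = 10^(−1.26) = 5.495×10^-2 mol kg⁻¹ atm⁻¹
[CO2*] = KH · pCO2 = 5.495×10^-2 × 1050×10^-6 atm = 5.77×10^-5 mol/kg

[CO2*] = 57.7 μmol/kg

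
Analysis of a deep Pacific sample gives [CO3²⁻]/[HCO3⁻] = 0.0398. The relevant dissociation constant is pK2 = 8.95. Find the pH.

From K2 = [H⁺][CO3²⁻]/[HCO3⁻]:  pH = pK2 + log₁₀([CO3²⁻]/[HCO3⁻])
log₁₀(0.0398) = -1.400
pH = 8.95 + (-1.400) = 7.55

pH = 7.55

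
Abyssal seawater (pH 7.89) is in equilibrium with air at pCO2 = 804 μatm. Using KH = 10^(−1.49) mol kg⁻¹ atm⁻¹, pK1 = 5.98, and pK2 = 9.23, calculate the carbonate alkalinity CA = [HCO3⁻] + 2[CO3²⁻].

[CO2*] = KH · pCO2 = 10^(−1.49) × 804×10^-6 = 2.602×10^-5 mol/kg
α₀ = 1/(1 + K1/[H⁺] + K1K2/[H⁺]²) = 1/(1 + 10^+1.91 + 10^+0.57) = 0.01163
DIC = [CO2*]/α₀ = 2.602×10^-5 / 0.01163 = 2.237 mmol/kg
CA = (α₁ + 2α₂)·DIC = (0.9452 + 2×0.04320) × 2.237 = 2.31 mmol/kg

CA = 2.31 mmol/kg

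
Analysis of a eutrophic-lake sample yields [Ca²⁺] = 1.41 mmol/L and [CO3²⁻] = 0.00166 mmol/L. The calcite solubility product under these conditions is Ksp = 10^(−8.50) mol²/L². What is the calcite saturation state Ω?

Ksp = 10^(−8.50) = 3.162×10^-9
Ω = [Ca²⁺][CO3²⁻]/Ksp = (1.41×10^-3)(0.00166×10^-3) / 3.162×10^-9 = 0.740

Ω = 0.740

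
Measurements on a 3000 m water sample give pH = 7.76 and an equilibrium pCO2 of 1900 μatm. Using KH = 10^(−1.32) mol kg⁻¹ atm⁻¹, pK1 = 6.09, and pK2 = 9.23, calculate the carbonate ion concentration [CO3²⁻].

[CO3²⁻] = 0.144 mmol/kg

[CO2*] = KH · pCO2 = 10^(−1.32) × 1900×10^-6 = 9.094×10^-5 mol/kg
α₀ = 1/(1 + K1/[H⁺] + K1K2/[H⁺]²) = 1/(1 + 10^+1.67 + 10^+0.20) = 0.02026
DIC = [CO2*]/α₀ = 9.094×10^-5 / 0.02026 = 4.489 mmol/kg
[CO3²⁻] = α₂·DIC; α₂ = 0.03211, so [CO3²⁻] = 0.03211 × 4.489 = 0.144 mmol/kg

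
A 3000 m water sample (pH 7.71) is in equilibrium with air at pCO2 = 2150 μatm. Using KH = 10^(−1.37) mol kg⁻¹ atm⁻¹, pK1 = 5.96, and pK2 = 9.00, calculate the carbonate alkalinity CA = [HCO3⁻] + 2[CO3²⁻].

CA = 5.69 mmol/kg

[CO2*] = KH · pCO2 = 10^(−1.37) × 2150×10^-6 = 9.171×10^-5 mol/kg
α₀ = 1/(1 + K1/[H⁺] + K1K2/[H⁺]²) = 1/(1 + 10^+1.75 + 10^+0.46) = 0.01663
DIC = [CO2*]/α₀ = 9.171×10^-5 / 0.01663 = 5.514 mmol/kg
CA = (α₁ + 2α₂)·DIC = (0.9354 + 2×0.04797) × 5.514 = 5.69 mmol/kg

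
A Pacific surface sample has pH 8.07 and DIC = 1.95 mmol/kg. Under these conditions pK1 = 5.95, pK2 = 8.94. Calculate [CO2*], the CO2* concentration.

[CO2*] = 12.9 μmol/kg

α₀ = 1 / (1 + K1/[H⁺] + K1K2/[H⁺]²) = 1 / (1 + 10^+2.12 + 10^+1.25)
   = 1 / (1 + 131.83 + 17.783) = 1/150.61 = 0.006640
[CO2*] = α₀ × DIC = 0.006640 × 1.95 = 0.0129 mmol/kg = 12.9 μmol/kg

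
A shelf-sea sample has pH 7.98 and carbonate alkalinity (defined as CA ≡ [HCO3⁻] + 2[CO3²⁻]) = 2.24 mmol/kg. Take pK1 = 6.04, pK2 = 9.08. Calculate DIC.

DIC = 2.11 mmol/kg

CA = [HCO3⁻] + 2[CO3²⁻] = (α₁ + 2α₂)·DIC
At pH 7.98: [H⁺]/K1 = 10^-1.94 = 0.011482, K2/[H⁺] = 10^-1.10 = 0.079433
α₁ = 1/(1 + 0.011482 + 0.079433) = 1/1.0909 = 0.9167; α₂ = α₁·K2/[H⁺] = 0.07281
α₁ + 2α₂ = 1.0623
DIC = CA / (α₁ + 2α₂) = 2.24 / 1.0623 = 2.11 mmol/kg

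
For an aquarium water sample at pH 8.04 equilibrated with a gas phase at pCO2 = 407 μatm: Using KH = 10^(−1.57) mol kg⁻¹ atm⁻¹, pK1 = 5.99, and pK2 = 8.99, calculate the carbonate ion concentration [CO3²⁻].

[CO3²⁻] = 0.138 mmol/kg

[CO2*] = KH · pCO2 = 10^(−1.57) × 407×10^-6 = 1.095×10^-5 mol/kg
α₀ = 1/(1 + K1/[H⁺] + K1K2/[H⁺]²) = 1/(1 + 10^+2.05 + 10^+1.10) = 0.007950
DIC = [CO2*]/α₀ = 1.095×10^-5 / 0.007950 = 1.378 mmol/kg
[CO3²⁻] = α₂·DIC; α₂ = 0.1001, so [CO3²⁻] = 0.1001 × 1.378 = 0.138 mmol/kg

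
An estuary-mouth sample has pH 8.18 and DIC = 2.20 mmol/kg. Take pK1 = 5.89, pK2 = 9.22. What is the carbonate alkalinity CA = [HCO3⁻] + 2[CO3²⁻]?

CA = 2.37 mmol/kg

CA = [HCO3⁻] + 2[CO3²⁻] = (α₁ + 2α₂)·DIC
At pH 8.18: [H⁺]/K1 = 10^-2.29 = 0.0051286, K2/[H⁺] = 10^-1.04 = 0.091201
α₁ = 1/(1 + 0.0051286 + 0.091201) = 1/1.0963 = 0.9121; α₂ = α₁·K2/[H⁺] = 0.08319
α₁ + 2α₂ = 1.0785
CA = 1.0785 × 2.20 = 2.37 mmol/kg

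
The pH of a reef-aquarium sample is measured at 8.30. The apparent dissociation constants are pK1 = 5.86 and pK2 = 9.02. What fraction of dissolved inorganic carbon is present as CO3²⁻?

α₂ = 0.160

α₂ = 1 / (1 + [H⁺]/K2 + [H⁺]²/(K1K2)) = 1 / (1 + 10^+0.72 + 10^-1.72)
   = 1 / (1 + 5.2481 + 0.019055) = 1/6.2671 = 0.1596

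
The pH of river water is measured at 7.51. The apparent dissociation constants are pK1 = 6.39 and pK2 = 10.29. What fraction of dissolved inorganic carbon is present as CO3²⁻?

α₂ = 1 / (1 + [H⁺]/K2 + [H⁺]²/(K1K2)) = 1 / (1 + 10^+2.78 + 10^+1.66)
   = 1 / (1 + 602.56 + 45.709) = 1/649.27 = 0.001540

α₂ = 0.00154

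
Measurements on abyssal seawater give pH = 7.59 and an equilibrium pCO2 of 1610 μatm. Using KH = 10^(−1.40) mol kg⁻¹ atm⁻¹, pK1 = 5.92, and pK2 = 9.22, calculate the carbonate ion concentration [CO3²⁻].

[CO2*] = KH · pCO2 = 10^(−1.40) × 1610×10^-6 = 6.410×10^-5 mol/kg
α₀ = 1/(1 + K1/[H⁺] + K1K2/[H⁺]²) = 1/(1 + 10^+1.67 + 10^+0.04) = 0.02046
DIC = [CO2*]/α₀ = 6.410×10^-5 / 0.02046 = 3.132 mmol/kg
[CO3²⁻] = α₂·DIC; α₂ = 0.02244, so [CO3²⁻] = 0.02244 × 3.132 = 0.0703 mmol/kg

[CO3²⁻] = 0.0703 mmol/kg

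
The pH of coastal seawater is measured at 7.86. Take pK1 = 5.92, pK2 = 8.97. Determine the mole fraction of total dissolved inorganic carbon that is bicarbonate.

α₁ = 0.918

α₁ = 1 / (1 + [H⁺]/K1 + K2/[H⁺]) = 1 / (1 + 10^-1.94 + 10^-1.11)
   = 1 / (1 + 0.011482 + 0.077625) = 1/1.0891 = 0.9182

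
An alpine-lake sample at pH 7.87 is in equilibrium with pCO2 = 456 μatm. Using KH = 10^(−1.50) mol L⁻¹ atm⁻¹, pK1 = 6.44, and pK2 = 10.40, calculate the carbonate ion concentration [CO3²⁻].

[CO3²⁻] = 1.15 μmol/L

[CO2*] = KH · pCO2 = 10^(−1.50) × 456×10^-6 = 1.442×10^-5 mol/L
α₀ = 1/(1 + K1/[H⁺] + K1K2/[H⁺]²) = 1/(1 + 10^+1.43 + 10^-1.10) = 0.03572
DIC = [CO2*]/α₀ = 1.442×10^-5 / 0.03572 = 0.4037 mmol/L
[CO3²⁻] = α₂·DIC; α₂ = 0.002837, so [CO3²⁻] = 0.002837 × 0.4037 = 0.00115 mmol/L = 1.15 μmol/L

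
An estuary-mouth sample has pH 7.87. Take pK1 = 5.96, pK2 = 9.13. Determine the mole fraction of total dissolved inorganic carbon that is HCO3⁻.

α₁ = 1 / (1 + [H⁺]/K1 + K2/[H⁺]) = 1 / (1 + 10^-1.91 + 10^-1.26)
   = 1 / (1 + 0.012303 + 0.054954) = 1/1.0673 = 0.9370

α₁ = 0.937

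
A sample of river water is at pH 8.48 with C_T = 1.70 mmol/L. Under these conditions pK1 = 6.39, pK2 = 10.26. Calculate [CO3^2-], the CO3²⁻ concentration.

α₂ = 1 / (1 + [H⁺]/K2 + [H⁺]²/(K1K2)) = 1 / (1 + 10^+1.78 + 10^-0.31)
   = 1 / (1 + 60.256 + 0.48978) = 1/61.746 = 0.01620
[CO3²⁻] = α₂ × DIC = 0.01620 × 1.70 = 0.0275 mmol/L

[CO3²⁻] = 0.0275 mmol/L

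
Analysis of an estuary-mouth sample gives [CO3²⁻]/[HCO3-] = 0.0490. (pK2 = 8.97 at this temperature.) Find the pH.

pH = 7.66

From K2 = [H⁺][CO3²⁻]/[HCO3-]:  pH = pK2 + log₁₀([CO3²⁻]/[HCO3-])
log₁₀(0.0490) = -1.310
pH = 8.97 + (-1.310) = 7.66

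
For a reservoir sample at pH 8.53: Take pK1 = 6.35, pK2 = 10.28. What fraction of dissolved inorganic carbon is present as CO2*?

α₀ = 0.00645

α₀ = 1 / (1 + K1/[H⁺] + K1K2/[H⁺]²) = 1 / (1 + 10^+2.18 + 10^+0.43)
   = 1 / (1 + 151.36 + 2.6915) = 1/155.05 = 0.006450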